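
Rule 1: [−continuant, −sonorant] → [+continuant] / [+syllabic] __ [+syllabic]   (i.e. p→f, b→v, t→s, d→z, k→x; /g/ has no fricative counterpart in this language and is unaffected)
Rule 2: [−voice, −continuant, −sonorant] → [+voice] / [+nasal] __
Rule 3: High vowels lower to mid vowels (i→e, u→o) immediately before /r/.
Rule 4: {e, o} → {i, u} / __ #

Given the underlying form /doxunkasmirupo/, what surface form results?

Rule 1 (intervocalic spirantization): /p/ is a stop between vowels /u/ and /o/, so it spirantizes to the fricative [f]. /doxunkasmirupo/ → doxunkasmirufo.
Rule 2 (post-nasal voicing): /k/ is a voiceless stop immediately after the nasal /n/, so it voices to [g]. /doxunkasmirufo/ → doxungasmirufo.
Rule 3 (pre-rhotic lowering): /i/ is a high vowel immediately before /r/, so it lowers to [e]. /doxungasmirufo/ → doxungasmerufo.
Rule 4 (final vowel raising): /o/ is a mid vowel in word-final position, so it raises to [u]. /doxungasmerufo/ → doxungasmerufu.

doxungasmerufu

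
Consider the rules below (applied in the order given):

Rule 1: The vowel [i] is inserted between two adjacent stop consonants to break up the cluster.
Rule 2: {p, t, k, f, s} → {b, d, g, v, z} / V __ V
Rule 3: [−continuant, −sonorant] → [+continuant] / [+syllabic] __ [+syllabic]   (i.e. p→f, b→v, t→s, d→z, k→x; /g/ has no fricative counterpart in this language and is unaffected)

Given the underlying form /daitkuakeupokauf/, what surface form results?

Rule 1 (stop-cluster i-epenthesis): /t/ and /k/ form a stop–stop cluster, so [i] is inserted between them. /daitkuakeupokauf/ → daitikuakeupokauf.
Rule 2 (intervocalic voicing): /t/ is a voiceless obstruent between vowels /i/ and /i/, so it voices to [d]. /k/ is a voiceless obstruent between vowels /i/ and /u/, so it voices to [g]. /k/ is a voiceless obstruent between vowels /a/ and /e/, so it voices to [g]. /p/ is a voiceless obstruent between vowels /u/ and /o/, so it voices to [b]. /k/ is a voiceless obstruent between vowels /o/ and /a/, so it voices to [g]. /daitikuakeupokauf/ → daidiguageubogauf.
Rule 3 (intervocalic spirantization): /d/ is a stop between vowels /i/ and /i/, so it spirantizes to the fricative [z]. /b/ is a stop between vowels /u/ and /o/, so it spirantizes to the fricative [v]. /daidiguageubogauf/ → daiziguageuvogauf.

daiziguageuvogauf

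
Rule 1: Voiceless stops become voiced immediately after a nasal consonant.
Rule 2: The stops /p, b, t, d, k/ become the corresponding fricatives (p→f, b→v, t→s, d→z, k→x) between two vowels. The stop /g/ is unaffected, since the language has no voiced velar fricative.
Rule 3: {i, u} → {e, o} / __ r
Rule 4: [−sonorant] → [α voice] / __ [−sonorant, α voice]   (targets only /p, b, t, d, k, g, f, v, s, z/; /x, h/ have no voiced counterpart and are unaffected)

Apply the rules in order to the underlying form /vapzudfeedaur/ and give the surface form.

Rule 1 (post-nasal voicing): no segment meets the environment; /vapzudfeedaur/ is unchanged.
Rule 2 (intervocalic spirantization): /d/ is a stop between vowels /e/ and /a/, so it spirantizes to the fricative [z]. /vapzudfeedaur/ → vapzudfeezaur.
Rule 3 (pre-rhotic lowering): /u/ is a high vowel immediately before /r/, so it lowers to [o]. /vapzudfeezaur/ → vapzudfeezaor.
Rule 4 (regressive voicing assimilation): /p/ precedes the voiced obstruent /z/, so it voices to [b] by assimilation. /d/ precedes the voiceless obstruent /f/, so it devoices to [t] by assimilation. /vapzudfeezaor/ → vabzutfeezaor.

vabzutfeezaor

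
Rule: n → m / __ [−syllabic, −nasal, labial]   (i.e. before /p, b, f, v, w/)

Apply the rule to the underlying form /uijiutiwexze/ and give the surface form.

No segment of /uijiutiwexze/ meets the structural description of the rule, so the form surfaces unchanged.

uijiutiwexze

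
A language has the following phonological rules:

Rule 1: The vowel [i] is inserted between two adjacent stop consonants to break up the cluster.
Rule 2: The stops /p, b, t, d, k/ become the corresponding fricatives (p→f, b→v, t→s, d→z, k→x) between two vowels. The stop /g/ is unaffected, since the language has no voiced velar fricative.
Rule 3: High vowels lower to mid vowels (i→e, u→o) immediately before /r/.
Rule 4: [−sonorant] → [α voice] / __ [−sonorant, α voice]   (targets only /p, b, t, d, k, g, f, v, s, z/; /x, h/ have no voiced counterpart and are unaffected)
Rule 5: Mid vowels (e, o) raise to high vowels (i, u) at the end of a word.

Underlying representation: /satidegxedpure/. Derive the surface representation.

sasizekxezifori

Rule 1 (stop-cluster i-epenthesis): /d/ and /p/ form a stop–stop cluster, so [i] is inserted between them. /satidegxedpure/ → satidegxedipure.
Rule 2 (intervocalic spirantization): /t/ is a stop between vowels /a/ and /i/, so it spirantizes to the fricative [s]. /d/ is a stop between vowels /i/ and /e/, so it spirantizes to the fricative [z]. /d/ is a stop between vowels /e/ and /i/, so it spirantizes to the fricative [z]. /p/ is a stop between vowels /i/ and /u/, so it spirantizes to the fricative [f]. /satidegxedipure/ → sasizegxezifure.
Rule 3 (pre-rhotic lowering): /u/ is a high vowel immediately before /r/, so it lowers to [o]. /sasizegxezifure/ → sasizegxezifore.
Rule 4 (regressive voicing assimilation): /g/ precedes the voiceless obstruent /x/, so it devoices to [k] by assimilation. /sasizegxezifore/ → sasizekxezifore.
Rule 5 (final vowel raising): /e/ is a mid vowel in word-final position, so it raises to [i]. /sasizekxezifore/ → sasizekxezifori.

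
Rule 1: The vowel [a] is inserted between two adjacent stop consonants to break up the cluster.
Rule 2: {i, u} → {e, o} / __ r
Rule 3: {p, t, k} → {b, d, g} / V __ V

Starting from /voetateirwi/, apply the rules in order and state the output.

Rule 1 (stop-cluster a-epenthesis): no segment meets the environment; /voetateirwi/ is unchanged.
Rule 2 (pre-rhotic lowering): /i/ is a high vowel immediately before /r/, so it lowers to [e]. /voetateirwi/ → voetateerwi.
Rule 3 (intervocalic voicing): /t/ is a voiceless stop between vowels /e/ and /a/, so it voices to [d]. /t/ is a voiceless stop between vowels /a/ and /e/, so it voices to [d]. /voetateerwi/ → voedadeerwi.

voedadeerwi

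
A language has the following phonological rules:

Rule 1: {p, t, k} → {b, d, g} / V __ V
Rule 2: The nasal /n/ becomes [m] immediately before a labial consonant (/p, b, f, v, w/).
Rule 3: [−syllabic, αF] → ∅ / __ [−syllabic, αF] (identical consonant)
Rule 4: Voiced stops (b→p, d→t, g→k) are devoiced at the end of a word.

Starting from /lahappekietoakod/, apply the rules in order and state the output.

lahapegiedoagot

Rule 1 (intervocalic voicing): /k/ is a voiceless stop between vowels /e/ and /i/, so it voices to [g]. /t/ is a voiceless stop between vowels /e/ and /o/, so it voices to [d]. /k/ is a voiceless stop between vowels /a/ and /o/, so it voices to [g]. /lahappekietoakod/ → lahappegiedoagod.
Rule 2 (nasal place assimilation): no segment meets the environment; /lahappegiedoagod/ is unchanged.
Rule 3 (degemination): /pp/ is a geminate; the first /p/ deletes. /lahappegiedoagod/ → lahapegiedoagod.
Rule 4 (final devoicing): /d/ is a voiced stop in word-final position, so it devoices to [t]. /lahapegiedoagod/ → lahapegiedoagot.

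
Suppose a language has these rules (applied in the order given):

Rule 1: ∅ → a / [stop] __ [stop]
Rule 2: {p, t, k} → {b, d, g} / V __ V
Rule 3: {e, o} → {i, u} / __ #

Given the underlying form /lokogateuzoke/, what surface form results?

Rule 1 (stop-cluster a-epenthesis): no segment meets the environment; /lokogateuzoke/ is unchanged.
Rule 2 (intervocalic voicing): /k/ is a voiceless stop between vowels /o/ and /o/, so it voices to [g]. /t/ is a voiceless stop between vowels /a/ and /e/, so it voices to [d]. /k/ is a voiceless stop between vowels /o/ and /e/, so it voices to [g]. /lokogateuzoke/ → logogadeuzoge.
Rule 3 (final vowel raising): /e/ is a mid vowel in word-final position, so it raises to [i]. /logogadeuzoge/ → logogadeuzogi.

logogadeuzogi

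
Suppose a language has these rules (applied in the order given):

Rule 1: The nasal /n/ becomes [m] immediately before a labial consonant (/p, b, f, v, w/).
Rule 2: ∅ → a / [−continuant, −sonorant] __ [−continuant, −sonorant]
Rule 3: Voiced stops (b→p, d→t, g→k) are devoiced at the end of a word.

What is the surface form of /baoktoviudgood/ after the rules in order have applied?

baokatoviudagoot

Rule 1 (nasal place assimilation): no segment meets the environment; /baoktoviudgood/ is unchanged.
Rule 2 (stop-cluster a-epenthesis): /k/ and /t/ form a stop–stop cluster, so [a] is inserted between them. /d/ and /g/ form a stop–stop cluster, so [a] is inserted between them. /baoktoviudgood/ → baokatoviudagood.
Rule 3 (final devoicing): /d/ is a voiced stop in word-final position, so it devoices to [t]. /baokatoviudagood/ → baokatoviudagoot.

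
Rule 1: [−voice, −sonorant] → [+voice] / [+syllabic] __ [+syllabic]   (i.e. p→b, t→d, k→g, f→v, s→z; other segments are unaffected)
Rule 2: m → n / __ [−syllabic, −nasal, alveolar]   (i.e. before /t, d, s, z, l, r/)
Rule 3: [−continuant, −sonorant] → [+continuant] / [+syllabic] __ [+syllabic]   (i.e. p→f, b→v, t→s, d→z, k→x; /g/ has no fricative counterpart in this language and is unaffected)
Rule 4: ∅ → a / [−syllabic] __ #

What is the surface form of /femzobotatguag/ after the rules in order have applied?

Rule 1 (intervocalic voicing): /t/ is a voiceless obstruent between vowels /o/ and /a/, so it voices to [d]. /femzobotatguag/ → femzobodatguag.
Rule 2 (nasal place assimilation): /m/ precedes the alveolar consonant /z/, so it assimilates in place to [n]. /femzobodatguag/ → fenzobodatguag.
Rule 3 (intervocalic spirantization): /b/ is a stop between vowels /o/ and /o/, so it spirantizes to the fricative [v]. /d/ is a stop between vowels /o/ and /a/, so it spirantizes to the fricative [z]. /fenzobodatguag/ → fenzovozatguag.
Rule 4 (final a-epenthesis): the form ends in the consonant /g/, so [a] is inserted word-finally. /fenzovozatguag/ → fenzovozatguaga.

fenzovozatguaga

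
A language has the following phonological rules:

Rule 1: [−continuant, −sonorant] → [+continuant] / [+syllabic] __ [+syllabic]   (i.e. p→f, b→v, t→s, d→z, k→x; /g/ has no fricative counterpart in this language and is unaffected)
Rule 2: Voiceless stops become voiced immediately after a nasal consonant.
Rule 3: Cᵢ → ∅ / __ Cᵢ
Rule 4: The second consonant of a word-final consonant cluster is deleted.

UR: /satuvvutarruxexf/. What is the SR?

sasuvusaruxex

Rule 1 (intervocalic spirantization): /t/ is a stop between vowels /a/ and /u/, so it spirantizes to the fricative [s]. /t/ is a stop between vowels /u/ and /a/, so it spirantizes to the fricative [s]. /satuvvutarruxexf/ → sasuvvusarruxexf.
Rule 2 (post-nasal voicing): no segment meets the environment; /sasuvvusarruxexf/ is unchanged.
Rule 3 (degemination): /vv/ is a geminate; the first /v/ deletes. /rr/ is a geminate; the first /r/ deletes. /sasuvvusarruxexf/ → sasuvusaruxexf.
Rule 4 (final cluster simplification): /f/ is the second consonant of a word-final cluster /xf/, so it deletes. /sasuvusaruxexf/ → sasuvusaruxex.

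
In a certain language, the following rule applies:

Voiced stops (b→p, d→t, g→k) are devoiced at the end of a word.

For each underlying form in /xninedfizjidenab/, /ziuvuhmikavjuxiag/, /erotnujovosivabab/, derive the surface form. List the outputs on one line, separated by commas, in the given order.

xninedfizjidenap, ziuvuhmikavjuxiak, erotnujovosivabap

/xninedfizjidenab/: /b/ is a voiced stop in word-final position, so it devoices to [p]. → [xninedfizjidenap].
/ziuvuhmikavjuxiag/: /g/ is a voiced stop in word-final position, so it devoices to [k]. → [ziuvuhmikavjuxiak].
/erotnujovosivabab/: /b/ is a voiced stop in word-final position, so it devoices to [p]. → [erotnujovosivabap].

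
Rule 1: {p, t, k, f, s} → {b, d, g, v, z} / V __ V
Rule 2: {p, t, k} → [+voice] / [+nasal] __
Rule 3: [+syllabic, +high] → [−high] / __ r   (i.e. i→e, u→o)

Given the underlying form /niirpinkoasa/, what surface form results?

Rule 1 (intervocalic voicing): /s/ is a voiceless obstruent between vowels /a/ and /a/, so it voices to [z]. /niirpinkoasa/ → niirpinkoaza.
Rule 2 (post-nasal voicing): /k/ is a voiceless stop immediately after the nasal /n/, so it voices to [g]. /niirpinkoaza/ → niirpingoaza.
Rule 3 (pre-rhotic lowering): /i/ is a high vowel immediately before /r/, so it lowers to [e]. /niirpingoaza/ → nierpingoaza.

nierpingoaza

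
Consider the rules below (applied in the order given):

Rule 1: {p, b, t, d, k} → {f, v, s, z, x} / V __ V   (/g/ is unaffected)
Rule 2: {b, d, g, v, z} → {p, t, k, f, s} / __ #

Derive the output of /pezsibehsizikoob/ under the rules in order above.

Rule 1 (intervocalic spirantization): /b/ is a stop between vowels /i/ and /e/, so it spirantizes to the fricative [v]. /k/ is a stop between vowels /i/ and /o/, so it spirantizes to the fricative [x]. /pezsibehsizikoob/ → pezsivehsizixoob.
Rule 2 (final devoicing): /b/ is a voiced obstruent in word-final position, so it devoices to [p]. /pezsivehsizixoob/ → pezsivehsizixoop.

pezsivehsizixoop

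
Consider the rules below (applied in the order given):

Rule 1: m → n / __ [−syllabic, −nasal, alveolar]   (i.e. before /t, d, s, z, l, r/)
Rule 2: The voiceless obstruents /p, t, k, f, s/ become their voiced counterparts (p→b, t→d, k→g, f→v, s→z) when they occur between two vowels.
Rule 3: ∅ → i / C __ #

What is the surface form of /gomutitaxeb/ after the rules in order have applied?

Rule 1 (nasal place assimilation): no segment meets the environment; /gomutitaxeb/ is unchanged.
Rule 2 (intervocalic voicing): /t/ is a voiceless obstruent between vowels /u/ and /i/, so it voices to [d]. /t/ is a voiceless obstruent between vowels /i/ and /a/, so it voices to [d]. /gomutitaxeb/ → gomudidaxeb.
Rule 3 (final i-epenthesis): the form ends in the consonant /b/, so [i] is inserted word-finally. /gomudidaxeb/ → gomudidaxebi.

gomudidaxebi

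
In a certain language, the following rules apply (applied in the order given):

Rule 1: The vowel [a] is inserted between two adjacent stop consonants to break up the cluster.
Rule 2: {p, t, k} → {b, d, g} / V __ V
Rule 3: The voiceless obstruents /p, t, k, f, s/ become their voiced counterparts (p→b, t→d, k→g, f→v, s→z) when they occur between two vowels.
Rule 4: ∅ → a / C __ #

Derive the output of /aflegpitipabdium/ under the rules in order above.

aflegabidibabadiuma

Rule 1 (stop-cluster a-epenthesis): /g/ and /p/ form a stop–stop cluster, so [a] is inserted between them. /b/ and /d/ form a stop–stop cluster, so [a] is inserted between them. /aflegpitipabdium/ → aflegapitipabadium.
Rule 2 (intervocalic voicing): /p/ is a voiceless stop between vowels /a/ and /i/, so it voices to [b]. /t/ is a voiceless stop between vowels /i/ and /i/, so it voices to [d]. /p/ is a voiceless stop between vowels /i/ and /a/, so it voices to [b]. /aflegapitipabadium/ → aflegabidibabadium.
Rule 3 (intervocalic voicing): no segment meets the environment; /aflegabidibabadium/ is unchanged.
Rule 4 (final a-epenthesis): the form ends in the consonant /m/, so [a] is inserted word-finally. /aflegabidibabadium/ → aflegabidibabadiuma.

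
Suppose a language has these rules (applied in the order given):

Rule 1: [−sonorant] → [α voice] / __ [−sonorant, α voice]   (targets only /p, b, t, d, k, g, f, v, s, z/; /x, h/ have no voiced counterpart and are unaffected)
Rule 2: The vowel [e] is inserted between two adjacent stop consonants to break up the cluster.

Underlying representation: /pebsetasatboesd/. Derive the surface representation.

pepsetasadeboezd

Rule 1 (regressive voicing assimilation): /b/ precedes the voiceless obstruent /s/, so it devoices to [p] by assimilation. /t/ precedes the voiced obstruent /b/, so it voices to [d] by assimilation. /s/ precedes the voiced obstruent /d/, so it voices to [z] by assimilation. /pebsetasatboesd/ → pepsetasadboezd.
Rule 2 (stop-cluster e-epenthesis): /d/ and /b/ form a stop–stop cluster, so [e] is inserted between them. /pepsetasadboezd/ → pepsetasadeboezd.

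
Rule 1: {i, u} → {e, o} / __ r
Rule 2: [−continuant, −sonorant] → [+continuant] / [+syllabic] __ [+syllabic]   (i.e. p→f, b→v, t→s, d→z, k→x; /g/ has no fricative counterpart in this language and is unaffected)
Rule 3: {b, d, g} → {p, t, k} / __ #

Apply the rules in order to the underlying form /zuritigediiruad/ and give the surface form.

zorisigezieruat

Rule 1 (pre-rhotic lowering): /u/ is a high vowel immediately before /r/, so it lowers to [o]. /i/ is a high vowel immediately before /r/, so it lowers to [e]. /zuritigediiruad/ → zoritigedieruad.
Rule 2 (intervocalic spirantization): /t/ is a stop between vowels /i/ and /i/, so it spirantizes to the fricative [s]. /d/ is a stop between vowels /e/ and /i/, so it spirantizes to the fricative [z]. /zoritigedieruad/ → zorisigezieruad.
Rule 3 (final devoicing): /d/ is a voiced stop in word-final position, so it devoices to [t]. /zorisigezieruad/ → zorisigezieruat.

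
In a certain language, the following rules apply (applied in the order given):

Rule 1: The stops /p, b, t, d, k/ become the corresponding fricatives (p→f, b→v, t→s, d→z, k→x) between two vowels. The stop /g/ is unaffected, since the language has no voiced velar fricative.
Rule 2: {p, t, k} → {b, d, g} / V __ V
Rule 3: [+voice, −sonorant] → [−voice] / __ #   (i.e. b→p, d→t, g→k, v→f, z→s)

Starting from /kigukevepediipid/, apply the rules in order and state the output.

Rule 1 (intervocalic spirantization): /k/ is a stop between vowels /u/ and /e/, so it spirantizes to the fricative [x]. /p/ is a stop between vowels /e/ and /e/, so it spirantizes to the fricative [f]. /d/ is a stop between vowels /e/ and /i/, so it spirantizes to the fricative [z]. /p/ is a stop between vowels /i/ and /i/, so it spirantizes to the fricative [f]. /kigukevepediipid/ → kiguxevefeziifid.
Rule 2 (intervocalic voicing): no segment meets the environment; /kiguxevefeziifid/ is unchanged.
Rule 3 (final devoicing): /d/ is a voiced obstruent in word-final position, so it devoices to [t]. /kiguxevefeziifid/ → kiguxevefeziifit.

kiguxevefeziifit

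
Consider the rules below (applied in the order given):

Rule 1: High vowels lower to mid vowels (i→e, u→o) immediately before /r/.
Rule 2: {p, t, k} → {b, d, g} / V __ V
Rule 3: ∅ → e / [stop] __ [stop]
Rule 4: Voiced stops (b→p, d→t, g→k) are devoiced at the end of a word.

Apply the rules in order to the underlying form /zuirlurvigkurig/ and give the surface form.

zuerlorvigekorik

Rule 1 (pre-rhotic lowering): /i/ is a high vowel immediately before /r/, so it lowers to [e]. /u/ is a high vowel immediately before /r/, so it lowers to [o]. /u/ is a high vowel immediately before /r/, so it lowers to [o]. /zuirlurvigkurig/ → zuerlorvigkorig.
Rule 2 (intervocalic voicing): no segment meets the environment; /zuerlorvigkorig/ is unchanged.
Rule 3 (stop-cluster e-epenthesis): /g/ and /k/ form a stop–stop cluster, so [e] is inserted between them. /zuerlorvigkorig/ → zuerlorvigekorig.
Rule 4 (final devoicing): /g/ is a voiced stop in word-final position, so it devoices to [k]. /zuerlorvigekorig/ → zuerlorvigekorik.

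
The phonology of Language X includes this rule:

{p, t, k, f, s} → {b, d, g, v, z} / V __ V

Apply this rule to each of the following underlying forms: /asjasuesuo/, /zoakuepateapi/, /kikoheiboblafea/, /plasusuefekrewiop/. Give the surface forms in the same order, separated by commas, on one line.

/asjasuesuo/: /s/ is a voiceless obstruent between vowels /a/ and /u/, so it voices to [z]. /s/ is a voiceless obstruent between vowels /e/ and /u/, so it voices to [z]. → [asjazuezuo].
/zoakuepateapi/: /k/ is a voiceless obstruent between vowels /a/ and /u/, so it voices to [g]. /p/ is a voiceless obstruent between vowels /e/ and /a/, so it voices to [b]. /t/ is a voiceless obstruent between vowels /a/ and /e/, so it voices to [d]. /p/ is a voiceless obstruent between vowels /a/ and /i/, so it voices to [b]. → [zoaguebadeabi].
/kikoheiboblafea/: /k/ is a voiceless obstruent between vowels /i/ and /o/, so it voices to [g]. /f/ is a voiceless obstruent between vowels /a/ and /e/, so it voices to [v]. → [kigoheiboblavea].
/plasusuefekrewiop/: /s/ is a voiceless obstruent between vowels /a/ and /u/, so it voices to [z]. /s/ is a voiceless obstruent between vowels /u/ and /u/, so it voices to [z]. /f/ is a voiceless obstruent between vowels /e/ and /e/, so it voices to [v]. → [plazuzuevekrewiop].

asjazuezuo, zoaguebadeabi, kigoheiboblavea, plazuzuevekrewiop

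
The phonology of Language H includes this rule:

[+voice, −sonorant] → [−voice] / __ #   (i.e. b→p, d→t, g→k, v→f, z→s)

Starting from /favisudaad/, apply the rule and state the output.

/d/ is a voiced obstruent in word-final position, so it devoices to [t].
Surface form: [favisudaat].

favisudaat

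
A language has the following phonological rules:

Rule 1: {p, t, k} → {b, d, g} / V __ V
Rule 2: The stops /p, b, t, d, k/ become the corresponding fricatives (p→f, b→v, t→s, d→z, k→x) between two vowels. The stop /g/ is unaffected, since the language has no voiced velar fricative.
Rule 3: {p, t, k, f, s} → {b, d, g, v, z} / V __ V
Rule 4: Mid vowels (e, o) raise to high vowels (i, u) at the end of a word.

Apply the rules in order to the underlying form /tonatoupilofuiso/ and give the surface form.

Rule 1 (intervocalic voicing): /t/ is a voiceless stop between vowels /a/ and /o/, so it voices to [d]. /p/ is a voiceless stop between vowels /u/ and /i/, so it voices to [b]. /tonatoupilofuiso/ → tonadoubilofuiso.
Rule 2 (intervocalic spirantization): /d/ is a stop between vowels /a/ and /o/, so it spirantizes to the fricative [z]. /b/ is a stop between vowels /u/ and /i/, so it spirantizes to the fricative [v]. /tonadoubilofuiso/ → tonazouvilofuiso.
Rule 3 (intervocalic voicing): /f/ is a voiceless obstruent between vowels /o/ and /u/, so it voices to [v]. /s/ is a voiceless obstruent between vowels /i/ and /o/, so it voices to [z]. /tonazouvilofuiso/ → tonazouvilovuizo.
Rule 4 (final vowel raising): /o/ is a mid vowel in word-final position, so it raises to [u]. /tonazouvilovuizo/ → tonazouvilovuizu.

tonazouvilovuizu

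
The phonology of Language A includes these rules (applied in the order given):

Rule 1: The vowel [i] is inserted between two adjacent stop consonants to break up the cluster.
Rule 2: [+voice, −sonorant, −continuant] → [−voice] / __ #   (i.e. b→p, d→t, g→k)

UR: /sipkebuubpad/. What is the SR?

sipikebuubipat

Rule 1 (stop-cluster i-epenthesis): /p/ and /k/ form a stop–stop cluster, so [i] is inserted between them. /b/ and /p/ form a stop–stop cluster, so [i] is inserted between them. /sipkebuubpad/ → sipikebuubipad.
Rule 2 (final devoicing): /d/ is a voiced stop in word-final position, so it devoices to [t]. /sipikebuubipad/ → sipikebuubipat.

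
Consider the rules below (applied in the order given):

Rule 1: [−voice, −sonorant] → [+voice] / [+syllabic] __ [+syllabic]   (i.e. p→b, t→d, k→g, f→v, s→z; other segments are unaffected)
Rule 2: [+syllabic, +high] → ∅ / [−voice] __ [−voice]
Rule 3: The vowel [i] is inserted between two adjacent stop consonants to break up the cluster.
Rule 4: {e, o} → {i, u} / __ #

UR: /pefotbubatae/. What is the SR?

pevotibubadai

Rule 1 (intervocalic voicing): /f/ is a voiceless obstruent between vowels /e/ and /o/, so it voices to [v]. /t/ is a voiceless obstruent between vowels /a/ and /a/, so it voices to [d]. /pefotbubatae/ → pevotbubadae.
Rule 2 (high vowel syncope): no segment meets the environment; /pevotbubadae/ is unchanged.
Rule 3 (stop-cluster i-epenthesis): /t/ and /b/ form a stop–stop cluster, so [i] is inserted between them. /pevotbubadae/ → pevotibubadae.
Rule 4 (final vowel raising): /e/ is a mid vowel in word-final position, so it raises to [i]. /pevotibubadae/ → pevotibubadai.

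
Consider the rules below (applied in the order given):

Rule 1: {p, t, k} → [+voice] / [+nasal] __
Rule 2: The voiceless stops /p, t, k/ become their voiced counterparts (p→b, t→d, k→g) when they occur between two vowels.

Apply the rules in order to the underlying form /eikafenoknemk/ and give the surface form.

Rule 1 (post-nasal voicing): /k/ is a voiceless stop immediately after the nasal /m/, so it voices to [g]. /eikafenoknemk/ → eikafenoknemg.
Rule 2 (intervocalic voicing): /k/ is a voiceless stop between vowels /i/ and /a/, so it voices to [g]. /eikafenoknemg/ → eigafenoknemg.

eigafenoknemg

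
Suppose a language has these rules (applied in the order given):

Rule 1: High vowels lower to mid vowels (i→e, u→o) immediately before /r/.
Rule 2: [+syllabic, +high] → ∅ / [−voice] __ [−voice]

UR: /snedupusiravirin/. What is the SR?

snedupseraverin

Rule 1 (pre-rhotic lowering): /i/ is a high vowel immediately before /r/, so it lowers to [e]. /i/ is a high vowel immediately before /r/, so it lowers to [e]. /snedupusiravirin/ → snedupuseraverin.
Rule 2 (high vowel syncope): /u/ is a high vowel flanked by voiceless consonants /p/ and /s/, so it deletes. /snedupuseraverin/ → snedupseraverin.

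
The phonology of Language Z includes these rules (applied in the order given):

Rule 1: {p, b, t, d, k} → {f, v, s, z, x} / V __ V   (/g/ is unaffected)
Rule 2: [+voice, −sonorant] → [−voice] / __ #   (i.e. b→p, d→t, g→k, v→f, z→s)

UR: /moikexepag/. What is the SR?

Rule 1 (intervocalic spirantization): /k/ is a stop between vowels /i/ and /e/, so it spirantizes to the fricative [x]. /p/ is a stop between vowels /e/ and /a/, so it spirantizes to the fricative [f]. /moikexepag/ → moixexefag.
Rule 2 (final devoicing): /g/ is a voiced obstruent in word-final position, so it devoices to [k]. /moixexefag/ → moixexefak.

moixexefak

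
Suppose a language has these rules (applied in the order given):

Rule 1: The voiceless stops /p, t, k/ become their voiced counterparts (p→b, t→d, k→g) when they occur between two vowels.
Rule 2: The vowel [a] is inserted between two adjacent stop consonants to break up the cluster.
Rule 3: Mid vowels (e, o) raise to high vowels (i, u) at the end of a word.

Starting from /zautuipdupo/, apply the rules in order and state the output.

zauduipadubu

Rule 1 (intervocalic voicing): /t/ is a voiceless stop between vowels /u/ and /u/, so it voices to [d]. /p/ is a voiceless stop between vowels /u/ and /o/, so it voices to [b]. /zautuipdupo/ → zauduipdubo.
Rule 2 (stop-cluster a-epenthesis): /p/ and /d/ form a stop–stop cluster, so [a] is inserted between them. /zauduipdubo/ → zauduipadubo.
Rule 3 (final vowel raising): /o/ is a mid vowel in word-final position, so it raises to [u]. /zauduipadubo/ → zauduipadubu.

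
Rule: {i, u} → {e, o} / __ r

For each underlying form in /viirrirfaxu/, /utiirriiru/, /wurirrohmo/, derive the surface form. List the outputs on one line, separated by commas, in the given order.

/viirrirfaxu/: /i/ is a high vowel immediately before /r/, so it lowers to [e]. /i/ is a high vowel immediately before /r/, so it lowers to [e]. → [vierrerfaxu].
/utiirriiru/: /i/ is a high vowel immediately before /r/, so it lowers to [e]. /i/ is a high vowel immediately before /r/, so it lowers to [e]. → [utierrieru].
/wurirrohmo/: /u/ is a high vowel immediately before /r/, so it lowers to [o]. /i/ is a high vowel immediately before /r/, so it lowers to [e]. → [worerrohmo].

vierrerfaxu, utierrieru, worerrohmo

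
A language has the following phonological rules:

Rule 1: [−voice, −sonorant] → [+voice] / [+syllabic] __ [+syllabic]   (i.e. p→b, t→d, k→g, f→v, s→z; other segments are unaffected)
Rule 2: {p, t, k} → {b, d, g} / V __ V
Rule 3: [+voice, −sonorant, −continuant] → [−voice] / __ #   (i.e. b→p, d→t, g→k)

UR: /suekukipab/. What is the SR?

suegugibap

Rule 1 (intervocalic voicing): /k/ is a voiceless obstruent between vowels /e/ and /u/, so it voices to [g]. /k/ is a voiceless obstruent between vowels /u/ and /i/, so it voices to [g]. /p/ is a voiceless obstruent between vowels /i/ and /a/, so it voices to [b]. /suekukipab/ → suegugibab.
Rule 2 (intervocalic voicing): no segment meets the environment; /suegugibab/ is unchanged.
Rule 3 (final devoicing): /b/ is a voiced stop in word-final position, so it devoices to [p]. /suegugibab/ → suegugibap.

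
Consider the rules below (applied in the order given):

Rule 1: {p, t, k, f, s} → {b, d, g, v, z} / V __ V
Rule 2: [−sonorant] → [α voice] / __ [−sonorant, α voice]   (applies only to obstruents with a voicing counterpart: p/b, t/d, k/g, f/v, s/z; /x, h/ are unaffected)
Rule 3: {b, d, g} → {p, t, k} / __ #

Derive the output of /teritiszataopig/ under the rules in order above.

teridizzadaobik

Rule 1 (intervocalic voicing): /t/ is a voiceless obstruent between vowels /i/ and /i/, so it voices to [d]. /t/ is a voiceless obstruent between vowels /a/ and /a/, so it voices to [d]. /p/ is a voiceless obstruent between vowels /o/ and /i/, so it voices to [b]. /teritiszataopig/ → teridiszadaobig.
Rule 2 (regressive voicing assimilation): /s/ precedes the voiced obstruent /z/, so it voices to [z] by assimilation. /teridiszadaobig/ → teridizzadaobig.
Rule 3 (final devoicing): /g/ is a voiced stop in word-final position, so it devoices to [k]. /teridizzadaobig/ → teridizzadaobik.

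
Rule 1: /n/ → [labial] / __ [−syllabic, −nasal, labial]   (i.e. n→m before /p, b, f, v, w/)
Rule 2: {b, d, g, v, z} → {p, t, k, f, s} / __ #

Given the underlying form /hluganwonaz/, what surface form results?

hlugamwonas

Rule 1 (nasal place assimilation): /n/ precedes the labial consonant /w/, so it assimilates in place to [m]. /hluganwonaz/ → hlugamwonaz.
Rule 2 (final devoicing): /z/ is a voiced obstruent in word-final position, so it devoices to [s]. /hlugamwonaz/ → hlugamwonas.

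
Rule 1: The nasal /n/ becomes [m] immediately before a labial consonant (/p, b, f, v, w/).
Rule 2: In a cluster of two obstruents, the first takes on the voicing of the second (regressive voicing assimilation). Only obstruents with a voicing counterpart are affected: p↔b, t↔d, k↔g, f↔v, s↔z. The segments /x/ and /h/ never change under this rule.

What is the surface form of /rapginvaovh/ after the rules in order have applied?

Rule 1 (nasal place assimilation): /n/ precedes the labial consonant /v/, so it assimilates in place to [m]. /rapginvaovh/ → rapgimvaovh.
Rule 2 (regressive voicing assimilation): /p/ precedes the voiced obstruent /g/, so it voices to [b] by assimilation. /v/ precedes the voiceless obstruent /h/, so it devoices to [f] by assimilation. /rapgimvaovh/ → rabgimvaofh.

rabgimvaofh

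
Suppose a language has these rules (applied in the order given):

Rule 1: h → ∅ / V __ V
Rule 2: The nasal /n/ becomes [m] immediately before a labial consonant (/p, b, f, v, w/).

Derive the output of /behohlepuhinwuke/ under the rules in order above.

beohlepuimwuke

Rule 1 (intervocalic h-deletion): /h/ occurs between vowels /e/ and /o/, so it deletes. /h/ occurs between vowels /u/ and /i/, so it deletes. /behohlepuhinwuke/ → beohlepuinwuke.
Rule 2 (nasal place assimilation): /n/ precedes the labial consonant /w/, so it assimilates in place to [m]. /beohlepuinwuke/ → beohlepuimwuke.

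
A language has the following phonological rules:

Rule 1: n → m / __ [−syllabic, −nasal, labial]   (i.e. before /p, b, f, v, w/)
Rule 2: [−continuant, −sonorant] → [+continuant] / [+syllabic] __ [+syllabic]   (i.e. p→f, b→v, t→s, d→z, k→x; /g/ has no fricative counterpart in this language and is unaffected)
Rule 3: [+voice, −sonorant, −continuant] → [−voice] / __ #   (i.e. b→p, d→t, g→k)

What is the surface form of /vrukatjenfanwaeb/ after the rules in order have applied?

vruxatjemfamwaep

Rule 1 (nasal place assimilation): /n/ precedes the labial consonant /f/, so it assimilates in place to [m]. /n/ precedes the labial consonant /w/, so it assimilates in place to [m]. /vrukatjenfanwaeb/ → vrukatjemfamwaeb.
Rule 2 (intervocalic spirantization): /k/ is a stop between vowels /u/ and /a/, so it spirantizes to the fricative [x]. /vrukatjemfamwaeb/ → vruxatjemfamwaeb.
Rule 3 (final devoicing): /b/ is a voiced stop in word-final position, so it devoices to [p]. /vruxatjemfamwaeb/ → vruxatjemfamwaep.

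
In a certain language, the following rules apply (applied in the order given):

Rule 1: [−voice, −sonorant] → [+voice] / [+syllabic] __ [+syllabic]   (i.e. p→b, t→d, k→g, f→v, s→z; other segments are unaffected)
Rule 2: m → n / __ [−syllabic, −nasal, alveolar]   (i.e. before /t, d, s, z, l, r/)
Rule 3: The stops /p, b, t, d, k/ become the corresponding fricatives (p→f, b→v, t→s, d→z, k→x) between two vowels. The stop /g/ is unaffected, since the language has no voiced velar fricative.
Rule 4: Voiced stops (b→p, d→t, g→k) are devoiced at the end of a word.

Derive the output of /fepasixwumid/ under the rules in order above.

Rule 1 (intervocalic voicing): /p/ is a voiceless obstruent between vowels /e/ and /a/, so it voices to [b]. /s/ is a voiceless obstruent between vowels /a/ and /i/, so it voices to [z]. /fepasixwumid/ → febazixwumid.
Rule 2 (nasal place assimilation): no segment meets the environment; /febazixwumid/ is unchanged.
Rule 3 (intervocalic spirantization): /b/ is a stop between vowels /e/ and /a/, so it spirantizes to the fricative [v]. /febazixwumid/ → fevazixwumid.
Rule 4 (final devoicing): /d/ is a voiced stop in word-final position, so it devoices to [t]. /fevazixwumid/ → fevazixwumit.

fevazixwumit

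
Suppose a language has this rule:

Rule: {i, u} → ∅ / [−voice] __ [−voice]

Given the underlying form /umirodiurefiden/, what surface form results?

umirodiurefiden

No segment of /umirodiurefiden/ meets the structural description of the rule, so the form surfaces unchanged.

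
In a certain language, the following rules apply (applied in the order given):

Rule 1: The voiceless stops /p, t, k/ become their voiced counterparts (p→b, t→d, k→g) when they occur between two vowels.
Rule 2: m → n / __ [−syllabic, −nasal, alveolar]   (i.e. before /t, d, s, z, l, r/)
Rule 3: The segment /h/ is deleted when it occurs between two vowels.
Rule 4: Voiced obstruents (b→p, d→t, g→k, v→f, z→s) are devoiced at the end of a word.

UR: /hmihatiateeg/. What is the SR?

hmiadiadeek

Rule 1 (intervocalic voicing): /t/ is a voiceless stop between vowels /a/ and /i/, so it voices to [d]. /t/ is a voiceless stop between vowels /a/ and /e/, so it voices to [d]. /hmihatiateeg/ → hmihadiadeeg.
Rule 2 (nasal place assimilation): no segment meets the environment; /hmihadiadeeg/ is unchanged.
Rule 3 (intervocalic h-deletion): /h/ occurs between vowels /i/ and /a/, so it deletes. /hmihadiadeeg/ → hmiadiadeeg.
Rule 4 (final devoicing): /g/ is a voiced obstruent in word-final position, so it devoices to [k]. /hmiadiadeeg/ → hmiadiadeek.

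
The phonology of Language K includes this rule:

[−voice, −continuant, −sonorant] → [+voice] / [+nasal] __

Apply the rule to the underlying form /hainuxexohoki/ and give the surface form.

No segment of /hainuxexohoki/ meets the structural description of the rule, so the form surfaces unchanged.

hainuxexohoki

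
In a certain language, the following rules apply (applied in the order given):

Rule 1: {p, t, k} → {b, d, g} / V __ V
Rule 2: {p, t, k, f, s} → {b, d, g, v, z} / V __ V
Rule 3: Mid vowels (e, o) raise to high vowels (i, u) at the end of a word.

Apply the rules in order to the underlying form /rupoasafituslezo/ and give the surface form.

Rule 1 (intervocalic voicing): /p/ is a voiceless stop between vowels /u/ and /o/, so it voices to [b]. /t/ is a voiceless stop between vowels /i/ and /u/, so it voices to [d]. /rupoasafituslezo/ → ruboasafiduslezo.
Rule 2 (intervocalic voicing): /s/ is a voiceless obstruent between vowels /a/ and /a/, so it voices to [z]. /f/ is a voiceless obstruent between vowels /a/ and /i/, so it voices to [v]. /ruboasafiduslezo/ → ruboazaviduslezo.
Rule 3 (final vowel raising): /o/ is a mid vowel in word-final position, so it raises to [u]. /ruboazaviduslezo/ → ruboazaviduslezu.

ruboazaviduslezu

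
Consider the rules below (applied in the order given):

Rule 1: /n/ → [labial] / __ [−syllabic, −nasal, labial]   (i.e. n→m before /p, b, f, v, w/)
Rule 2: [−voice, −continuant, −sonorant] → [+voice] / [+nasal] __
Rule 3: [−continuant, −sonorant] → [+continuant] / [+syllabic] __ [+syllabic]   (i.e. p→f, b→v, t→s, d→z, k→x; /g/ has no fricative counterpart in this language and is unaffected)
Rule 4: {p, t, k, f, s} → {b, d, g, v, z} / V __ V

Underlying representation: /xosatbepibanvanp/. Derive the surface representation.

xozatbevivamvamb

Rule 1 (nasal place assimilation): /n/ precedes the labial consonant /v/, so it assimilates in place to [m]. /n/ precedes the labial consonant /p/, so it assimilates in place to [m]. /xosatbepibanvanp/ → xosatbepibamvamp.
Rule 2 (post-nasal voicing): /p/ is a voiceless stop immediately after the nasal /m/, so it voices to [b]. /xosatbepibamvamp/ → xosatbepibamvamb.
Rule 3 (intervocalic spirantization): /p/ is a stop between vowels /e/ and /i/, so it spirantizes to the fricative [f]. /b/ is a stop between vowels /i/ and /a/, so it spirantizes to the fricative [v]. /xosatbepibamvamb/ → xosatbefivamvamb.
Rule 4 (intervocalic voicing): /s/ is a voiceless obstruent between vowels /o/ and /a/, so it voices to [z]. /f/ is a voiceless obstruent between vowels /e/ and /i/, so it voices to [v]. /xosatbefivamvamb/ → xozatbevivamvamb.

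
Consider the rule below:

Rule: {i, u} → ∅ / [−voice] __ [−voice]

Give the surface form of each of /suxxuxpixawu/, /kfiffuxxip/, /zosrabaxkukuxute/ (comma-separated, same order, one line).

/suxxuxpixawu/: /u/ is a high vowel flanked by voiceless consonants /s/ and /x/, so it deletes. /u/ is a high vowel flanked by voiceless consonants /x/ and /x/, so it deletes. /i/ is a high vowel flanked by voiceless consonants /p/ and /x/, so it deletes. → [sxxxpxawu].
/kfiffuxxip/: /i/ is a high vowel flanked by voiceless consonants /f/ and /f/, so it deletes. /u/ is a high vowel flanked by voiceless consonants /f/ and /x/, so it deletes. /i/ is a high vowel flanked by voiceless consonants /x/ and /p/, so it deletes. → [kfffxxp].
/zosrabaxkukuxute/: /u/ is a high vowel flanked by voiceless consonants /k/ and /k/, so it deletes. /u/ is a high vowel flanked by voiceless consonants /k/ and /x/, so it deletes. /u/ is a high vowel flanked by voiceless consonants /x/ and /t/, so it deletes. → [zosrabaxkkxte].

sxxxpxawu, kfffxxp, zosrabaxkkxte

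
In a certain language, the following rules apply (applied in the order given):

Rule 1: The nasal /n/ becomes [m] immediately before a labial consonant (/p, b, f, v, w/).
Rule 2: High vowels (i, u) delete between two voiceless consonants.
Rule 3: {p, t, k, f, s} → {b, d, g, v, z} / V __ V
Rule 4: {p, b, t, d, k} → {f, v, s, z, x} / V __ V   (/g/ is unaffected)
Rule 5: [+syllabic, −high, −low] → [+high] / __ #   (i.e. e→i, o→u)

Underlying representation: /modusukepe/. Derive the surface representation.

mozuskevi

Rule 1 (nasal place assimilation): no segment meets the environment; /modusukepe/ is unchanged.
Rule 2 (high vowel syncope): /u/ is a high vowel flanked by voiceless consonants /s/ and /k/, so it deletes. /modusukepe/ → moduskepe.
Rule 3 (intervocalic voicing): /p/ is a voiceless obstruent between vowels /e/ and /e/, so it voices to [b]. /moduskepe/ → moduskebe.
Rule 4 (intervocalic spirantization): /d/ is a stop between vowels /o/ and /u/, so it spirantizes to the fricative [z]. /b/ is a stop between vowels /e/ and /e/, so it spirantizes to the fricative [v]. /moduskebe/ → mozuskeve.
Rule 5 (final vowel raising): /e/ is a mid vowel in word-final position, so it raises to [i]. /mozuskeve/ → mozuskevi.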